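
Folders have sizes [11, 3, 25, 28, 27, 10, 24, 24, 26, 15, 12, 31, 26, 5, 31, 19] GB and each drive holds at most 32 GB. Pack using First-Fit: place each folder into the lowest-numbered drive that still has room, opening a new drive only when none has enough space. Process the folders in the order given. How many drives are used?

12

11 GB → drive 1 (remaining 21 GB)
3 GB → drive 1 (remaining 18 GB)
25 GB → drive 2 (remaining 7 GB)
28 GB → drive 3 (remaining 4 GB)
27 GB → drive 4 (remaining 5 GB)
10 GB → drive 1 (remaining 8 GB)
24 GB → drive 5 (remaining 8 GB)
24 GB → drive 6 (remaining 8 GB)
26 GB → drive 7 (remaining 6 GB)
15 GB → drive 8 (remaining 17 GB)
12 GB → drive 8 (remaining 5 GB)
31 GB → drive 9 (remaining 1 GB)
26 GB → drive 10 (remaining 6 GB)
5 GB → drive 1 (remaining 3 GB)
31 GB → drive 11 (remaining 1 GB)
19 GB → drive 12 (remaining 13 GB)
Final drives: [11,3,10,5] [25] [28] [27] [24] [24] [26] [15,12] [31] [26] [31] [19].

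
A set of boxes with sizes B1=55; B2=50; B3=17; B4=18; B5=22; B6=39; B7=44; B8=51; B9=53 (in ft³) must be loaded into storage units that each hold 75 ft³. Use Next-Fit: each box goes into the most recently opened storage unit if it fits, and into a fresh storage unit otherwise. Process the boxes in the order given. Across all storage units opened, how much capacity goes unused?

Put B1 (55 ft³) in storage unit 1; 20 ft³ remain.
Put B2 (50 ft³) in storage unit 2; 25 ft³ remain.
Put B3 (17 ft³) in storage unit 2; 8 ft³ remain.
Put B4 (18 ft³) in storage unit 3; 57 ft³ remain.
Put B5 (22 ft³) in storage unit 3; 35 ft³ remain.
Put B6 (39 ft³) in storage unit 4; 36 ft³ remain.
Put B7 (44 ft³) in storage unit 5; 31 ft³ remain.
Put B8 (51 ft³) in storage unit 6; 24 ft³ remain.
Put B9 (53 ft³) in storage unit 7; 22 ft³ remain.
7 storage units × 75 ft³ = 525 ft³; used 349 ft³; unused 176 ft³.

176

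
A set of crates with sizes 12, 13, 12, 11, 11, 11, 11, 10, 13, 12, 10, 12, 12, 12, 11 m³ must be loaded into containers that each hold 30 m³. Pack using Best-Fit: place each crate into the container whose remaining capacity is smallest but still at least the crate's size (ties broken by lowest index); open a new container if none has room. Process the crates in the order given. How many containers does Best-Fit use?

container 1: place 12 m³, 18 m³ left
container 1: place 13 m³, 5 m³ left
container 2: place 12 m³, 18 m³ left
container 2: place 11 m³, 7 m³ left
container 3: place 11 m³, 19 m³ left
container 3: place 11 m³, 8 m³ left
container 4: place 11 m³, 19 m³ left
container 4: place 10 m³, 9 m³ left
container 5: place 13 m³, 17 m³ left
container 5: place 12 m³, 5 m³ left
container 6: place 10 m³, 20 m³ left
container 6: place 12 m³, 8 m³ left
container 7: place 12 m³, 18 m³ left
container 7: place 12 m³, 6 m³ left
container 8: place 11 m³, 19 m³ left

8 containers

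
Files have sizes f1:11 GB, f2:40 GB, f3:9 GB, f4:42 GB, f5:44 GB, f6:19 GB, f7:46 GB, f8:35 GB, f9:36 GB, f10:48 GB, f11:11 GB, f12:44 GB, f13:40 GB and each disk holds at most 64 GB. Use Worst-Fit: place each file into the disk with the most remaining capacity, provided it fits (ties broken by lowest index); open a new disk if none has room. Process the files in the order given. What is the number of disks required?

9

f1 (11 GB) → disk 1 (remaining 53 GB)
f2 (40 GB) → disk 1 (remaining 13 GB)
f3 (9 GB) → disk 1 (remaining 4 GB)
f4 (42 GB) → disk 2 (remaining 22 GB)
f5 (44 GB) → disk 3 (remaining 20 GB)
f6 (19 GB) → disk 2 (remaining 3 GB)
f7 (46 GB) → disk 4 (remaining 18 GB)
f8 (35 GB) → disk 5 (remaining 29 GB)
f9 (36 GB) → disk 6 (remaining 28 GB)
f10 (48 GB) → disk 7 (remaining 16 GB)
f11 (11 GB) → disk 5 (remaining 18 GB)
f12 (44 GB) → disk 8 (remaining 20 GB)
f13 (40 GB) → disk 9 (remaining 24 GB)
Final disks: [11,40,9] [42,19] [44] [46] [35,11] [36] [48] [44] [40].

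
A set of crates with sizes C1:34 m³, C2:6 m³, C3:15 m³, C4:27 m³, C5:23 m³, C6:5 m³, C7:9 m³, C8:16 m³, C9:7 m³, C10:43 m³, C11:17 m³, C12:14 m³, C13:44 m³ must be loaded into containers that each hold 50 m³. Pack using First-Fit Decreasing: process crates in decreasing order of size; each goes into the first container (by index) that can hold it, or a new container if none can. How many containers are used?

6

Sorted descending: 44, 43, 34, 27, 23, 17, 16, 15, 14, 9, 7, 6, 5.
Put 44 m³ in container 1; 6 m³ remain.
Put 43 m³ in container 2; 7 m³ remain.
Put 34 m³ in container 3; 16 m³ remain.
Put 27 m³ in container 4; 23 m³ remain.
Put 23 m³ in container 4; 0 m³ remain.
Put 17 m³ in container 5; 33 m³ remain.
Put 16 m³ in container 3; 0 m³ remain.
Put 15 m³ in container 5; 18 m³ remain.
Put 14 m³ in container 5; 4 m³ remain.
Put 9 m³ in container 6; 41 m³ remain.
Put 7 m³ in container 2; 0 m³ remain.
Put 6 m³ in container 1; 0 m³ remain.
Put 5 m³ in container 6; 36 m³ remain.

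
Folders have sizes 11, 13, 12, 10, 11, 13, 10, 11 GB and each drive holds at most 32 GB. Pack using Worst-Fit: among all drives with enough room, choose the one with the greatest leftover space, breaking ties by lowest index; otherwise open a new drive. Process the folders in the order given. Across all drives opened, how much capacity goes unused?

drive 1: place 11 GB, 21 GB left
drive 1: place 13 GB, 8 GB left
drive 2: place 12 GB, 20 GB left
drive 2: place 10 GB, 10 GB left
drive 3: place 11 GB, 21 GB left
drive 3: place 13 GB, 8 GB left
drive 2: place 10 GB, 0 GB left
drive 4: place 11 GB, 21 GB left
4 drives × 32 GB = 128 GB; used 91 GB; unused 37 GB.

37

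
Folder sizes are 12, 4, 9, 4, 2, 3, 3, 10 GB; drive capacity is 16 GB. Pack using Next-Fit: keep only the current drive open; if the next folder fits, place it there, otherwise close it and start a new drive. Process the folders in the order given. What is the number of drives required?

12 GB → drive 1 (remaining 4 GB)
4 GB → drive 1 (remaining 0 GB)
9 GB → drive 2 (remaining 7 GB)
4 GB → drive 2 (remaining 3 GB)
2 GB → drive 2 (remaining 1 GB)
3 GB → drive 3 (remaining 13 GB)
3 GB → drive 3 (remaining 10 GB)
10 GB → drive 3 (remaining 0 GB)
Final drives: [12,4] [9,4,2] [3,3,10].

3 drives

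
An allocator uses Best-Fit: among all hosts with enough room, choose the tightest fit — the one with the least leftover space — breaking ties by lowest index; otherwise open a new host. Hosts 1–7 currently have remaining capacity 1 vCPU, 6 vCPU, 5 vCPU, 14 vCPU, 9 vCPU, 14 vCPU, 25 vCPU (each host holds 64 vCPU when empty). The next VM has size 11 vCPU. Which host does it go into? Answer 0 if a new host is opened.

4

Hosts with room: host 4 (14 vCPU), host 6 (14 vCPU), host 7 (25 vCPU).
Tightest fit is host 4 with 14 vCPU free.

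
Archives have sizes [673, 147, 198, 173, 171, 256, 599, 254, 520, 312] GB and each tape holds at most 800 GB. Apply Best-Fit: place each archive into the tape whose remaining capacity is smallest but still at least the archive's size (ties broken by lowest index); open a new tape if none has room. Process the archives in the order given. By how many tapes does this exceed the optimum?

1

Best-Fit: [673] [147,198,173,171] [256,254] [599] [520] [312] → 6 tapes.
Total size 3303 GB; any packing needs at least ⌈3303/800⌉ = 5 tapes.
An optimal packing achieves that bound: [673] [599,198] [520,256] [312,254,173] [171,147] → 5 tapes.
Excess: 6 − 5 = 1.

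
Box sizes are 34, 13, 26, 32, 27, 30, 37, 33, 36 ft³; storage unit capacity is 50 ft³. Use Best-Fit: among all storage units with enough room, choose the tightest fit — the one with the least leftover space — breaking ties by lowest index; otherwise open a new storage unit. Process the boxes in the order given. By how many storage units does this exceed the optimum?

Best-Fit: [34,13] [26] [32] [27] [30] [37] [33] [36] → 8 storage units.
8 boxes exceed 25 ft³ (half the capacity), and no two of those can share a storage unit, so at least 8 storage units are needed.
So 8 is already optimal.

0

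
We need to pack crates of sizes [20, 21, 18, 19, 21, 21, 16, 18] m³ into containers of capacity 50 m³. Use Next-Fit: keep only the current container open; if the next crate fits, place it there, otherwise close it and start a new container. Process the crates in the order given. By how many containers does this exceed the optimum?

0

Next-Fit: [20,21] [18,19] [21,21] [16,18] → 4 containers.
Total size 154 m³; any packing needs at least ⌈154/50⌉ = 4 containers.
So 4 is already optimal.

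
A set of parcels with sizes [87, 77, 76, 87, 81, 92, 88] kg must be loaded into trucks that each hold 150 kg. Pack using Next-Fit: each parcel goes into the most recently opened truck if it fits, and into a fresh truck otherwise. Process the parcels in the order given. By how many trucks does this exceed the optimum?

Next-Fit: [87] [77] [76] [87] [81] [92] [88] → 7 trucks.
7 parcels exceed 75 kg (half the capacity), and no two of those can share a truck, so at least 7 trucks are needed.
So 7 is already optimal.

0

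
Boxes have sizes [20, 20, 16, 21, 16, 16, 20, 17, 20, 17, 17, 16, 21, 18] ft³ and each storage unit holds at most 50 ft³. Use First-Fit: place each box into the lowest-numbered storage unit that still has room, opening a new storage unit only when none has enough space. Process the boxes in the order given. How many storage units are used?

6 storage units

20 ft³ → storage unit 1 (remaining 30 ft³)
20 ft³ → storage unit 1 (remaining 10 ft³)
16 ft³ → storage unit 2 (remaining 34 ft³)
21 ft³ → storage unit 2 (remaining 13 ft³)
16 ft³ → storage unit 3 (remaining 34 ft³)
16 ft³ → storage unit 3 (remaining 18 ft³)
20 ft³ → storage unit 4 (remaining 30 ft³)
17 ft³ → storage unit 3 (remaining 1 ft³)
20 ft³ → storage unit 4 (remaining 10 ft³)
17 ft³ → storage unit 5 (remaining 33 ft³)
17 ft³ → storage unit 5 (remaining 16 ft³)
16 ft³ → storage unit 5 (remaining 0 ft³)
21 ft³ → storage unit 6 (remaining 29 ft³)
18 ft³ → storage unit 6 (remaining 11 ft³)
Final storage units: [20,20] [16,21] [16,16,17] [20,20] [17,17,16] [21,18].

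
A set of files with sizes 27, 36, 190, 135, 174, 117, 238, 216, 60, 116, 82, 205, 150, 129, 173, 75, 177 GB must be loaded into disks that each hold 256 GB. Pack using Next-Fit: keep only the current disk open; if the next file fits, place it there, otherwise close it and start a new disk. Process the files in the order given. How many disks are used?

13 disks

27 GB → disk 1 (remaining 229 GB)
36 GB → disk 1 (remaining 193 GB)
190 GB → disk 1 (remaining 3 GB)
135 GB → disk 2 (remaining 121 GB)
174 GB → disk 3 (remaining 82 GB)
117 GB → disk 4 (remaining 139 GB)
238 GB → disk 5 (remaining 18 GB)
216 GB → disk 6 (remaining 40 GB)
60 GB → disk 7 (remaining 196 GB)
116 GB → disk 7 (remaining 80 GB)
82 GB → disk 8 (remaining 174 GB)
205 GB → disk 9 (remaining 51 GB)
150 GB → disk 10 (remaining 106 GB)
129 GB → disk 11 (remaining 127 GB)
173 GB → disk 12 (remaining 83 GB)
75 GB → disk 12 (remaining 8 GB)
177 GB → disk 13 (remaining 79 GB)
Final disks: [27,36,190] [135] [174] [117] [238] [216] [60,116] [82] [205] [150] [129] [173,75] [177].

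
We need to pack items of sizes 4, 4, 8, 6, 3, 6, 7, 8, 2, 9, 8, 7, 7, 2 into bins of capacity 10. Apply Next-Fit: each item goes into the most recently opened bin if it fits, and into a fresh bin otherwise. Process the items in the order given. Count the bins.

Put 4 in bin 1; 6 remain.
Put 4 in bin 1; 2 remain.
Put 8 in bin 2; 2 remain.
Put 6 in bin 3; 4 remain.
Put 3 in bin 3; 1 remain.
Put 6 in bin 4; 4 remain.
Put 7 in bin 5; 3 remain.
Put 8 in bin 6; 2 remain.
Put 2 in bin 6; 0 remain.
Put 9 in bin 7; 1 remain.
Put 8 in bin 8; 2 remain.
Put 7 in bin 9; 3 remain.
Put 7 in bin 10; 3 remain.
Put 2 in bin 10; 1 remain.

10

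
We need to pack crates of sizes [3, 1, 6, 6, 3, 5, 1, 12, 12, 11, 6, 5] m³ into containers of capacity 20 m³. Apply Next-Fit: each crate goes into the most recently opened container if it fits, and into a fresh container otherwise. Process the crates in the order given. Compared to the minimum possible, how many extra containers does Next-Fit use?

1

Next-Fit: [3,1,6,6,3] [5,1,12] [12] [11,6] [5] → 5 containers.
Total size 71 m³; any packing needs at least ⌈71/20⌉ = 4 containers.
An optimal packing achieves that bound: [12,6,1,1] [12,6] [11,6,3] [5,5,3] → 4 containers.
Excess: 5 − 4 = 1.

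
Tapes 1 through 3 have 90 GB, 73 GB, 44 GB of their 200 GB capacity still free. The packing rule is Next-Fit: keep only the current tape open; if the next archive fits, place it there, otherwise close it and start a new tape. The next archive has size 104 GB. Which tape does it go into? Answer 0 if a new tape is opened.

Next-Fit only looks at tape 3, which has 44 GB free.
104 GB does not fit, so a new tape is opened.

0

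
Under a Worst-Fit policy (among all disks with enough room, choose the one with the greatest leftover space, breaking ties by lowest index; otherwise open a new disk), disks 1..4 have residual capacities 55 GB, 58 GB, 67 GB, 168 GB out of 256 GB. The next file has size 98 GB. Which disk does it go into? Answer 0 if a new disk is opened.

4

Disks with room: disk 4 (168 GB).
Most room is disk 4 with 168 GB free.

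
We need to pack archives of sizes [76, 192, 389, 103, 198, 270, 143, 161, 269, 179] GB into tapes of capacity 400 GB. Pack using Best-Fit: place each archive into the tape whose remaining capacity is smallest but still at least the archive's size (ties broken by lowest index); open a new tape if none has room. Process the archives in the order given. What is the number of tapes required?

6 tapes

Put 76 GB in tape 1; 324 GB remain.
Put 192 GB in tape 1; 132 GB remain.
Put 389 GB in tape 2; 11 GB remain.
Put 103 GB in tape 1; 29 GB remain.
Put 198 GB in tape 3; 202 GB remain.
Put 270 GB in tape 4; 130 GB remain.
Put 143 GB in tape 3; 59 GB remain.
Put 161 GB in tape 5; 239 GB remain.
Put 269 GB in tape 6; 131 GB remain.
Put 179 GB in tape 5; 60 GB remain.
Final tapes: [76,192,103] [389] [198,143] [270] [161,179] [269].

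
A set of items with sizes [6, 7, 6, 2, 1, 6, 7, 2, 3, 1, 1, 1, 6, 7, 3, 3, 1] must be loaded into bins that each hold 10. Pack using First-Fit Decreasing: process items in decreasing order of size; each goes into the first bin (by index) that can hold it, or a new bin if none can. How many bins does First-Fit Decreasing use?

Sorted descending: 7, 7, 7, 6, 6, 6, 6, 3, 3, 3, 2, 2, 1, 1, 1, 1, 1.
bin 1: place 7, 3 left
bin 2: place 7, 3 left
bin 3: place 7, 3 left
bin 4: place 6, 4 left
bin 5: place 6, 4 left
bin 6: place 6, 4 left
bin 7: place 6, 4 left
bin 1: place 3, 0 left
bin 2: place 3, 0 left
bin 3: place 3, 0 left
bin 4: place 2, 2 left
bin 4: place 2, 0 left
bin 5: place 1, 3 left
bin 5: place 1, 2 left
bin 5: place 1, 1 left
bin 5: place 1, 0 left
bin 6: place 1, 3 left
Final bins: [7,3] [7,3] [7,3] [6,2,2] [6,1,1,1,1] [6,1] [6].

7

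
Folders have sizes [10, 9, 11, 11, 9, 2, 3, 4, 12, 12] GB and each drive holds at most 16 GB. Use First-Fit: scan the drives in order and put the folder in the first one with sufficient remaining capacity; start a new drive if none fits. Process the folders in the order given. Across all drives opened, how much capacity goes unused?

29

Put 10 GB in drive 1; 6 GB remain.
Put 9 GB in drive 2; 7 GB remain.
Put 11 GB in drive 3; 5 GB remain.
Put 11 GB in drive 4; 5 GB remain.
Put 9 GB in drive 5; 7 GB remain.
Put 2 GB in drive 1; 4 GB remain.
Put 3 GB in drive 1; 1 GB remain.
Put 4 GB in drive 2; 3 GB remain.
Put 12 GB in drive 6; 4 GB remain.
Put 12 GB in drive 7; 4 GB remain.
7 drives × 16 GB = 112 GB; used 83 GB; unused 29 GB.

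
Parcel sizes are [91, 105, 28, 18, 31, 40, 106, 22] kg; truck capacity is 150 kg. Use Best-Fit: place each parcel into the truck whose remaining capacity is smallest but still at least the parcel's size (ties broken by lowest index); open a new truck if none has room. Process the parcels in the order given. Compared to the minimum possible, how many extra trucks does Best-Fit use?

1

Best-Fit: [91,18,31] [105,28] [40,106] [22] → 4 trucks.
Total size 441 kg; any packing needs at least ⌈441/150⌉ = 3 trucks.
An optimal packing achieves that bound: [106,40] [105,22,18] [91,31,28] → 3 trucks.
Excess: 4 − 3 = 1.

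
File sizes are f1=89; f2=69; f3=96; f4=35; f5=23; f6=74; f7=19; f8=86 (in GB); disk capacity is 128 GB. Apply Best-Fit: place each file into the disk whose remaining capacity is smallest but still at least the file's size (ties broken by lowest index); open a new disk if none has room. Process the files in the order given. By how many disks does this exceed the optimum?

Best-Fit: [89,35] [69] [96,23] [74,19] [86] → 5 disks.
5 files exceed 64 GB (half the capacity), and no two of those can share a disk, so at least 5 disks are needed.
So 5 is already optimal.

0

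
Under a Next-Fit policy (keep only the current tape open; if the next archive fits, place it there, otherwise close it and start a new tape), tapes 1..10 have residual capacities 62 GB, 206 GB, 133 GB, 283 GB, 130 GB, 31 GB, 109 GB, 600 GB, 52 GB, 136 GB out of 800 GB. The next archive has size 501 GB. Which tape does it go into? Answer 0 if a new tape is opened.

0

Next-Fit only looks at tape 10, which has 136 GB free.
501 GB does not fit, so a new tape is opened.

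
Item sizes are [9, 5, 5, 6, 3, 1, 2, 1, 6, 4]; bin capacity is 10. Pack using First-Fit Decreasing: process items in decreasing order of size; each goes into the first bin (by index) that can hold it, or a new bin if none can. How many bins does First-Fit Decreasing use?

5

Sorted descending: 9, 6, 6, 5, 5, 4, 3, 2, 1, 1.
bin 1: place 9, 1 left
bin 2: place 6, 4 left
bin 3: place 6, 4 left
bin 4: place 5, 5 left
bin 4: place 5, 0 left
bin 2: place 4, 0 left
bin 3: place 3, 1 left
bin 5: place 2, 8 left
bin 1: place 1, 0 left
bin 3: place 1, 0 left
Final bins: [9,1] [6,4] [6,3,1] [5,5] [2].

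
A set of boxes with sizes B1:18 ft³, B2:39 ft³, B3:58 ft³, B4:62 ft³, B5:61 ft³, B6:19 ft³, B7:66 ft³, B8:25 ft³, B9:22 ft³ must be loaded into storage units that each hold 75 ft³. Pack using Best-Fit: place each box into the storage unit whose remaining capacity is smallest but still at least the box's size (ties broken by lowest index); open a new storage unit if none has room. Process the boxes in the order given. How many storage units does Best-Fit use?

6

B1 (18 ft³) → storage unit 1 (remaining 57 ft³)
B2 (39 ft³) → storage unit 1 (remaining 18 ft³)
B3 (58 ft³) → storage unit 2 (remaining 17 ft³)
B4 (62 ft³) → storage unit 3 (remaining 13 ft³)
B5 (61 ft³) → storage unit 4 (remaining 14 ft³)
B6 (19 ft³) → storage unit 5 (remaining 56 ft³)
B7 (66 ft³) → storage unit 6 (remaining 9 ft³)
B8 (25 ft³) → storage unit 5 (remaining 31 ft³)
B9 (22 ft³) → storage unit 5 (remaining 9 ft³)
Final storage units: [18,39] [58] [62] [61] [19,25,22] [66].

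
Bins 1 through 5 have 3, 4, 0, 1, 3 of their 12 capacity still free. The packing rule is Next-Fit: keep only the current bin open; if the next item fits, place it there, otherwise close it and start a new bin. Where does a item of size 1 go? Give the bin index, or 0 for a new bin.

Next-Fit only looks at bin 5, which has 3 free.
1 fits there.

5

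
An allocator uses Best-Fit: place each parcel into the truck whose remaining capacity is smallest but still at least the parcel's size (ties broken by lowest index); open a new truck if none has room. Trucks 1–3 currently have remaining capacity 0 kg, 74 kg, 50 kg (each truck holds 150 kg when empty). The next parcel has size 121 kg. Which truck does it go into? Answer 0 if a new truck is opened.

0

No truck has ≥ 121 kg free, so a new truck is opened.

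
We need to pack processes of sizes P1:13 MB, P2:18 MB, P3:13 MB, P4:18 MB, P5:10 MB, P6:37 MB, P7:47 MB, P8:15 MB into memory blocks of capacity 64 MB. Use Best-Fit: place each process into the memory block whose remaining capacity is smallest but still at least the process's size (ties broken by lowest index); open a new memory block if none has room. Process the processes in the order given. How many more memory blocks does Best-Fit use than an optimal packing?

Best-Fit: [13,18,13,18] [10,37,15] [47] → 3 memory blocks.
Total size 171 MB; any packing needs at least ⌈171/64⌉ = 3 memory blocks.
So 3 is already optimal.

0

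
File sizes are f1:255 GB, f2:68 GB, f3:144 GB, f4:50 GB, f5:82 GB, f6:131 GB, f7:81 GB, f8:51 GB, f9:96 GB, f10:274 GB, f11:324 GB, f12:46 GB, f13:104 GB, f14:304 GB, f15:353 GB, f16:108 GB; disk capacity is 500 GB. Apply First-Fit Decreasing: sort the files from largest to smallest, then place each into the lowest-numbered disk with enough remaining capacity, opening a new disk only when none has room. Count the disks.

6

Sorted descending: 353, 324, 304, 274, 255, 144, 131, 108, 104, 96, 82, 81, 68, 51, 50, 46.
disk 1: place 353 GB, 147 GB left
disk 2: place 324 GB, 176 GB left
disk 3: place 304 GB, 196 GB left
disk 4: place 274 GB, 226 GB left
disk 5: place 255 GB, 245 GB left
disk 1: place 144 GB, 3 GB left
disk 2: place 131 GB, 45 GB left
disk 3: place 108 GB, 88 GB left
disk 4: place 104 GB, 122 GB left
disk 4: place 96 GB, 26 GB left
disk 3: place 82 GB, 6 GB left
disk 5: place 81 GB, 164 GB left
disk 5: place 68 GB, 96 GB left
disk 5: place 51 GB, 45 GB left
disk 6: place 50 GB, 450 GB left
disk 6: place 46 GB, 404 GB left
Final disks: [353,144] [324,131] [304,108,82] [274,104,96] [255,81,68,51] [50,46].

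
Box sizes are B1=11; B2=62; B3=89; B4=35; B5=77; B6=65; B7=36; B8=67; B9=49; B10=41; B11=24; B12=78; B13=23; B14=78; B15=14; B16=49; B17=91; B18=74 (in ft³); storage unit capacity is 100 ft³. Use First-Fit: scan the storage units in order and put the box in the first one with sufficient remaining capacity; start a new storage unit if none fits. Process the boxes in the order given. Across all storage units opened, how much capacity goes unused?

B1 (11 ft³) → storage unit 1 (remaining 89 ft³)
B2 (62 ft³) → storage unit 1 (remaining 27 ft³)
B3 (89 ft³) → storage unit 2 (remaining 11 ft³)
B4 (35 ft³) → storage unit 3 (remaining 65 ft³)
B5 (77 ft³) → storage unit 4 (remaining 23 ft³)
B6 (65 ft³) → storage unit 3 (remaining 0 ft³)
B7 (36 ft³) → storage unit 5 (remaining 64 ft³)
B8 (67 ft³) → storage unit 6 (remaining 33 ft³)
B9 (49 ft³) → storage unit 5 (remaining 15 ft³)
B10 (41 ft³) → storage unit 7 (remaining 59 ft³)
B11 (24 ft³) → storage unit 1 (remaining 3 ft³)
B12 (78 ft³) → storage unit 8 (remaining 22 ft³)
B13 (23 ft³) → storage unit 4 (remaining 0 ft³)
B14 (78 ft³) → storage unit 9 (remaining 22 ft³)
B15 (14 ft³) → storage unit 5 (remaining 1 ft³)
B16 (49 ft³) → storage unit 7 (remaining 10 ft³)
B17 (91 ft³) → storage unit 10 (remaining 9 ft³)
B18 (74 ft³) → storage unit 11 (remaining 26 ft³)
11 storage units × 100 ft³ = 1100 ft³; used 963 ft³; unused 137 ft³.

137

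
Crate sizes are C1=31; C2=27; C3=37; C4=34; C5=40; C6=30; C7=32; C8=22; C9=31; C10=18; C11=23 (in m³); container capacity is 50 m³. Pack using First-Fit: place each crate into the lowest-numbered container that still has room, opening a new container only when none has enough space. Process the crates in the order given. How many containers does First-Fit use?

9

C1 (31 m³) → container 1 (remaining 19 m³)
C2 (27 m³) → container 2 (remaining 23 m³)
C3 (37 m³) → container 3 (remaining 13 m³)
C4 (34 m³) → container 4 (remaining 16 m³)
C5 (40 m³) → container 5 (remaining 10 m³)
C6 (30 m³) → container 6 (remaining 20 m³)
C7 (32 m³) → container 7 (remaining 18 m³)
C8 (22 m³) → container 2 (remaining 1 m³)
C9 (31 m³) → container 8 (remaining 19 m³)
C10 (18 m³) → container 1 (remaining 1 m³)
C11 (23 m³) → container 9 (remaining 27 m³)
Final containers: [31,18] [27,22] [37] [34] [40] [30] [32] [31] [23].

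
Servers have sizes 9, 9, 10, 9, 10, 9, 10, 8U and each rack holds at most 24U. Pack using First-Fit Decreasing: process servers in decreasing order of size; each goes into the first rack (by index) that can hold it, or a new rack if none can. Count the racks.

4

Sorted descending: 10, 10, 10, 9, 9, 9, 9, 8.
rack 1: place 10U, 14U left
rack 1: place 10U, 4U left
rack 2: place 10U, 14U left
rack 2: place 9U, 5U left
rack 3: place 9U, 15U left
rack 3: place 9U, 6U left
rack 4: place 9U, 15U left
rack 4: place 8U, 7U left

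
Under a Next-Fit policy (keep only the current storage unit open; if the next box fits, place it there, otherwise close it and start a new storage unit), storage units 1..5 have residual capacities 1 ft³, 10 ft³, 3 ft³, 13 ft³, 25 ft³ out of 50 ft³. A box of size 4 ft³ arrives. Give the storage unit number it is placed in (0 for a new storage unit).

5

Next-Fit only looks at storage unit 5, which has 25 ft³ free.
4 ft³ fits there.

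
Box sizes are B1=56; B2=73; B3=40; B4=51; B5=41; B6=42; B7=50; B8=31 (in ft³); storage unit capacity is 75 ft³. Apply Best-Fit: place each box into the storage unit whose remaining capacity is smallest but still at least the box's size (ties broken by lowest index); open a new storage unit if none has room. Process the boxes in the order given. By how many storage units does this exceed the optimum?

Best-Fit: [56] [73] [40] [51] [41] [42,31] [50] → 7 storage units.
7 boxes exceed 37.5 ft³ (half the capacity), and no two of those can share a storage unit, so at least 7 storage units are needed.
So 7 is already optimal.

0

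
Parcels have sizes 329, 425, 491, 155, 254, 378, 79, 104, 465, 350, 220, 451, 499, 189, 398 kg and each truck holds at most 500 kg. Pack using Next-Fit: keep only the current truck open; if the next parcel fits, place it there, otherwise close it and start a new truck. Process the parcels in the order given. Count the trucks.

truck 1: place 329 kg, 171 kg left
truck 2: place 425 kg, 75 kg left
truck 3: place 491 kg, 9 kg left
truck 4: place 155 kg, 345 kg left
truck 4: place 254 kg, 91 kg left
truck 5: place 378 kg, 122 kg left
truck 5: place 79 kg, 43 kg left
truck 6: place 104 kg, 396 kg left
truck 7: place 465 kg, 35 kg left
truck 8: place 350 kg, 150 kg left
truck 9: place 220 kg, 280 kg left
truck 10: place 451 kg, 49 kg left
truck 11: place 499 kg, 1 kg left
truck 12: place 189 kg, 311 kg left
truck 13: place 398 kg, 102 kg left
Final trucks: [329] [425] [491] [155,254] [378,79] [104] [465] [350] [220] [451] [499] [189] [398].

13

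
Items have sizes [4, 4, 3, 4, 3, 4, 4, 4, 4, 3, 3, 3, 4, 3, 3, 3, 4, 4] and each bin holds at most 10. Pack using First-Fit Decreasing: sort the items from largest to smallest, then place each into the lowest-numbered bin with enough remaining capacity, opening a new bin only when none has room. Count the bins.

8 bins

Sorted descending: 4, 4, 4, 4, 4, 4, 4, 4, 4, 4, 3, 3, 3, 3, 3, 3, 3, 3.
Put 4 in bin 1; 6 remain.
Put 4 in bin 1; 2 remain.
Put 4 in bin 2; 6 remain.
Put 4 in bin 2; 2 remain.
Put 4 in bin 3; 6 remain.
Put 4 in bin 3; 2 remain.
Put 4 in bin 4; 6 remain.
Put 4 in bin 4; 2 remain.
Put 4 in bin 5; 6 remain.
Put 4 in bin 5; 2 remain.
Put 3 in bin 6; 7 remain.
Put 3 in bin 6; 4 remain.
Put 3 in bin 6; 1 remain.
Put 3 in bin 7; 7 remain.
Put 3 in bin 7; 4 remain.
Put 3 in bin 7; 1 remain.
Put 3 in bin 8; 7 remain.
Put 3 in bin 8; 4 remain.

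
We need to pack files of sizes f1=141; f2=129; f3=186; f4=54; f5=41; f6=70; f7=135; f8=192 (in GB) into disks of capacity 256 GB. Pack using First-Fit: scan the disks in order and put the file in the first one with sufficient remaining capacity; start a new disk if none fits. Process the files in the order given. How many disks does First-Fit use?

5 disks

f1 (141 GB) → disk 1 (remaining 115 GB)
f2 (129 GB) → disk 2 (remaining 127 GB)
f3 (186 GB) → disk 3 (remaining 70 GB)
f4 (54 GB) → disk 1 (remaining 61 GB)
f5 (41 GB) → disk 1 (remaining 20 GB)
f6 (70 GB) → disk 2 (remaining 57 GB)
f7 (135 GB) → disk 4 (remaining 121 GB)
f8 (192 GB) → disk 5 (remaining 64 GB)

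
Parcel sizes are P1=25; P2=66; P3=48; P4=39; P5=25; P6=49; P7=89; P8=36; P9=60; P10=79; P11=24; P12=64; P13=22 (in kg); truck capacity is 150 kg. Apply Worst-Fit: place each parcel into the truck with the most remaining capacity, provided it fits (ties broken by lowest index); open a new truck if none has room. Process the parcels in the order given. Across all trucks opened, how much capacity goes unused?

124

truck 1: place P1 (25 kg), 125 kg left
truck 1: place P2 (66 kg), 59 kg left
truck 1: place P3 (48 kg), 11 kg left
truck 2: place P4 (39 kg), 111 kg left
truck 2: place P5 (25 kg), 86 kg left
truck 2: place P6 (49 kg), 37 kg left
truck 3: place P7 (89 kg), 61 kg left
truck 3: place P8 (36 kg), 25 kg left
truck 4: place P9 (60 kg), 90 kg left
truck 4: place P10 (79 kg), 11 kg left
truck 2: place P11 (24 kg), 13 kg left
truck 5: place P12 (64 kg), 86 kg left
truck 5: place P13 (22 kg), 64 kg left
5 trucks × 150 kg = 750 kg; used 626 kg; unused 124 kg.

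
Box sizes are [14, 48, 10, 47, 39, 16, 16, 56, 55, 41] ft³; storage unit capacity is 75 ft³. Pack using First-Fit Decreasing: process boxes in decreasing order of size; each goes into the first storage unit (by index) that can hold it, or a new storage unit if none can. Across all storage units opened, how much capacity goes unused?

108

Sorted descending: 56, 55, 48, 47, 41, 39, 16, 16, 14, 10.
Put 56 ft³ in storage unit 1; 19 ft³ remain.
Put 55 ft³ in storage unit 2; 20 ft³ remain.
Put 48 ft³ in storage unit 3; 27 ft³ remain.
Put 47 ft³ in storage unit 4; 28 ft³ remain.
Put 41 ft³ in storage unit 5; 34 ft³ remain.
Put 39 ft³ in storage unit 6; 36 ft³ remain.
Put 16 ft³ in storage unit 1; 3 ft³ remain.
Put 16 ft³ in storage unit 2; 4 ft³ remain.
Put 14 ft³ in storage unit 3; 13 ft³ remain.
Put 10 ft³ in storage unit 3; 3 ft³ remain.
6 storage units × 75 ft³ = 450 ft³; used 342 ft³; unused 108 ft³.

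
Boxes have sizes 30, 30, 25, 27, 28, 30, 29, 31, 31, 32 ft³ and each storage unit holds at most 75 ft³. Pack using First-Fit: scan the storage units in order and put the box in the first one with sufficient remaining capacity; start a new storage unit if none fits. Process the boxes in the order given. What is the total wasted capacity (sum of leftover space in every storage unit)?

82

30 ft³ → storage unit 1 (remaining 45 ft³)
30 ft³ → storage unit 1 (remaining 15 ft³)
25 ft³ → storage unit 2 (remaining 50 ft³)
27 ft³ → storage unit 2 (remaining 23 ft³)
28 ft³ → storage unit 3 (remaining 47 ft³)
30 ft³ → storage unit 3 (remaining 17 ft³)
29 ft³ → storage unit 4 (remaining 46 ft³)
31 ft³ → storage unit 4 (remaining 15 ft³)
31 ft³ → storage unit 5 (remaining 44 ft³)
32 ft³ → storage unit 5 (remaining 12 ft³)
5 storage units × 75 ft³ = 375 ft³; used 293 ft³; unused 82 ft³.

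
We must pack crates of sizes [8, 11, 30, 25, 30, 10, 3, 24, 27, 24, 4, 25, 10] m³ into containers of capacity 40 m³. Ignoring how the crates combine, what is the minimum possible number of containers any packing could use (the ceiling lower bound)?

Total size = 8 + 11 + 30 + 25 + 30 + 10 + 3 + 24 + 27 + 24 + 4 + 25 + 10 = 231 m³.
⌈231 / 40⌉ = 6.

6 containers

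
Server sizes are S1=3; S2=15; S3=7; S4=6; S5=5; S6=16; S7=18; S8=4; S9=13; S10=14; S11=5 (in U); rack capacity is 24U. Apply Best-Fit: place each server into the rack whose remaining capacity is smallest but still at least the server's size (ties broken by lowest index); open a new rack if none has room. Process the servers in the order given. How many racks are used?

rack 1: place S1 (3U), 21U left
rack 1: place S2 (15U), 6U left
rack 2: place S3 (7U), 17U left
rack 1: place S4 (6U), 0U left
rack 2: place S5 (5U), 12U left
rack 3: place S6 (16U), 8U left
rack 4: place S7 (18U), 6U left
rack 4: place S8 (4U), 2U left
rack 5: place S9 (13U), 11U left
rack 6: place S10 (14U), 10U left
rack 3: place S11 (5U), 3U left
Final racks: [3,15,6] [7,5] [16,5] [18,4] [13] [14].

6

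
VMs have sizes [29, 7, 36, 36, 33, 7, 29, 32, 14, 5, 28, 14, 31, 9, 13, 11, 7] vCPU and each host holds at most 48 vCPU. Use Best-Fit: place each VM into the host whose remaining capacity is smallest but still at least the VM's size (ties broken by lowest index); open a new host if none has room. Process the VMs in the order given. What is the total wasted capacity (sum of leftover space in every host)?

43

host 1: place 29 vCPU, 19 vCPU left
host 1: place 7 vCPU, 12 vCPU left
host 2: place 36 vCPU, 12 vCPU left
host 3: place 36 vCPU, 12 vCPU left
host 4: place 33 vCPU, 15 vCPU left
host 1: place 7 vCPU, 5 vCPU left
host 5: place 29 vCPU, 19 vCPU left
host 6: place 32 vCPU, 16 vCPU left
host 4: place 14 vCPU, 1 vCPU left
host 1: place 5 vCPU, 0 vCPU left
host 7: place 28 vCPU, 20 vCPU left
host 6: place 14 vCPU, 2 vCPU left
host 8: place 31 vCPU, 17 vCPU left
host 2: place 9 vCPU, 3 vCPU left
host 8: place 13 vCPU, 4 vCPU left
host 3: place 11 vCPU, 1 vCPU left
host 5: place 7 vCPU, 12 vCPU left
8 hosts × 48 vCPU = 384 vCPU; used 341 vCPU; unused 43 vCPU.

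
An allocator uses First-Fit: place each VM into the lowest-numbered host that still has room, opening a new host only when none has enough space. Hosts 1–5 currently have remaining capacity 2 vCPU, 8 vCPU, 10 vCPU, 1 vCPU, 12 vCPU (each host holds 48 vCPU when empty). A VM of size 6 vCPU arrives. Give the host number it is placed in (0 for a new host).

2

Hosts with room: host 2 (8 vCPU), host 3 (10 vCPU), host 5 (12 vCPU).
The first with room is host 2.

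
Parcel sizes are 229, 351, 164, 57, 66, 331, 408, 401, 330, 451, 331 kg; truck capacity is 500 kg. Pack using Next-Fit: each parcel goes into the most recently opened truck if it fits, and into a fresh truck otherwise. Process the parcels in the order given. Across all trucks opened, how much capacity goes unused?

229 kg → truck 1 (remaining 271 kg)
351 kg → truck 2 (remaining 149 kg)
164 kg → truck 3 (remaining 336 kg)
57 kg → truck 3 (remaining 279 kg)
66 kg → truck 3 (remaining 213 kg)
331 kg → truck 4 (remaining 169 kg)
408 kg → truck 5 (remaining 92 kg)
401 kg → truck 6 (remaining 99 kg)
330 kg → truck 7 (remaining 170 kg)
451 kg → truck 8 (remaining 49 kg)
331 kg → truck 9 (remaining 169 kg)
9 trucks × 500 kg = 4500 kg; used 3119 kg; unused 1381 kg.

1381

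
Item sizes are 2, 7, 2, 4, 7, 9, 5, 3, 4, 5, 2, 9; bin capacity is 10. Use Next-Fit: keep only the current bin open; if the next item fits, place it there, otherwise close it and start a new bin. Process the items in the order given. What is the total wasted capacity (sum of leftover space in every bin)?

Put 2 in bin 1; 8 remain.
Put 7 in bin 1; 1 remain.
Put 2 in bin 2; 8 remain.
Put 4 in bin 2; 4 remain.
Put 7 in bin 3; 3 remain.
Put 9 in bin 4; 1 remain.
Put 5 in bin 5; 5 remain.
Put 3 in bin 5; 2 remain.
Put 4 in bin 6; 6 remain.
Put 5 in bin 6; 1 remain.
Put 2 in bin 7; 8 remain.
Put 9 in bin 8; 1 remain.
8 bins × 10 = 80; used 59; unused 21.

21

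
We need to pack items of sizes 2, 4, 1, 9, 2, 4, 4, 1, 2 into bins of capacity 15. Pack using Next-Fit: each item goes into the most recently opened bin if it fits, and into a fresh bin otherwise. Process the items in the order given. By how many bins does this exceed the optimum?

Next-Fit: [2,4,1] [9,2,4] [4,1,2] → 3 bins.
Total size 29; any packing needs at least ⌈29/15⌉ = 2 bins.
An optimal packing achieves that bound: [9,4,2] [4,4,2,2,1,1] → 2 bins.
Excess: 3 − 2 = 1.

1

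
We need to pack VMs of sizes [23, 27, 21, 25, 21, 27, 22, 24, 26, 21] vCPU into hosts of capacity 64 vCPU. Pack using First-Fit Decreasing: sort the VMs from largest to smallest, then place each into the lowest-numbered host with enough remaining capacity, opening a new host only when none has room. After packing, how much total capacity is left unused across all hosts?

83

Sorted descending: 27, 27, 26, 25, 24, 23, 22, 21, 21, 21.
host 1: place 27 vCPU, 37 vCPU left
host 1: place 27 vCPU, 10 vCPU left
host 2: place 26 vCPU, 38 vCPU left
host 2: place 25 vCPU, 13 vCPU left
host 3: place 24 vCPU, 40 vCPU left
host 3: place 23 vCPU, 17 vCPU left
host 4: place 22 vCPU, 42 vCPU left
host 4: place 21 vCPU, 21 vCPU left
host 4: place 21 vCPU, 0 vCPU left
host 5: place 21 vCPU, 43 vCPU left
5 hosts × 64 vCPU = 320 vCPU; used 237 vCPU; unused 83 vCPU.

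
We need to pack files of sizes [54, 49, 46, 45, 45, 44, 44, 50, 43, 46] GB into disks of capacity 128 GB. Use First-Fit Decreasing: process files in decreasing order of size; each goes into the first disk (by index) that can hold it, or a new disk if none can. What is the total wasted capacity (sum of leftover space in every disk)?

174

Sorted descending: 54, 50, 49, 46, 46, 45, 45, 44, 44, 43.
disk 1: place 54 GB, 74 GB left
disk 1: place 50 GB, 24 GB left
disk 2: place 49 GB, 79 GB left
disk 2: place 46 GB, 33 GB left
disk 3: place 46 GB, 82 GB left
disk 3: place 45 GB, 37 GB left
disk 4: place 45 GB, 83 GB left
disk 4: place 44 GB, 39 GB left
disk 5: place 44 GB, 84 GB left
disk 5: place 43 GB, 41 GB left
5 disks × 128 GB = 640 GB; used 466 GB; unused 174 GB.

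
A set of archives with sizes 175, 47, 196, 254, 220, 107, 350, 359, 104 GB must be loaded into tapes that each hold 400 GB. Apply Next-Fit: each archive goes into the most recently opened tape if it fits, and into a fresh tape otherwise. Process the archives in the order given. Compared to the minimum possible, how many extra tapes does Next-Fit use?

2

Next-Fit: [175,47] [196] [254] [220,107] [350] [359] [104] → 7 tapes.
Total size 1812 GB; any packing needs at least ⌈1812/400⌉ = 5 tapes.
An optimal packing achieves that bound: [359] [350,47] [254,107] [220,175] [196,104] → 5 tapes.
Excess: 7 − 5 = 2.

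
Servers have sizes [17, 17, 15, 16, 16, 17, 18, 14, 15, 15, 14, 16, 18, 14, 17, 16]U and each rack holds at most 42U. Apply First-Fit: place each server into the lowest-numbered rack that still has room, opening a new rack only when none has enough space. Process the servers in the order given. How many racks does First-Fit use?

17U → rack 1 (remaining 25U)
17U → rack 1 (remaining 8U)
15U → rack 2 (remaining 27U)
16U → rack 2 (remaining 11U)
16U → rack 3 (remaining 26U)
17U → rack 3 (remaining 9U)
18U → rack 4 (remaining 24U)
14U → rack 4 (remaining 10U)
15U → rack 5 (remaining 27U)
15U → rack 5 (remaining 12U)
14U → rack 6 (remaining 28U)
16U → rack 6 (remaining 12U)
18U → rack 7 (remaining 24U)
14U → rack 7 (remaining 10U)
17U → rack 8 (remaining 25U)
16U → rack 8 (remaining 9U)
Final racks: [17,17] [15,16] [16,17] [18,14] [15,15] [14,16] [18,14] [17,16].

8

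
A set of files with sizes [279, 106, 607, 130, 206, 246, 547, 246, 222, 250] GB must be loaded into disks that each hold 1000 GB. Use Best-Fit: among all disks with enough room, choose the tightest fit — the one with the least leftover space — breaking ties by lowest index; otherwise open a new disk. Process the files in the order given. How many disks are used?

disk 1: place 279 GB, 721 GB left
disk 1: place 106 GB, 615 GB left
disk 1: place 607 GB, 8 GB left
disk 2: place 130 GB, 870 GB left
disk 2: place 206 GB, 664 GB left
disk 2: place 246 GB, 418 GB left
disk 3: place 547 GB, 453 GB left
disk 2: place 246 GB, 172 GB left
disk 3: place 222 GB, 231 GB left
disk 4: place 250 GB, 750 GB left

4 disks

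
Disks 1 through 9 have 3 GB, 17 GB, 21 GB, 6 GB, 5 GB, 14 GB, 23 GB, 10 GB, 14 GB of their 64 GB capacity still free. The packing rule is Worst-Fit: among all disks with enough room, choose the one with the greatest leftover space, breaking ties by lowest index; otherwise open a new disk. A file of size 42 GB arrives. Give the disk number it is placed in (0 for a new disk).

0

No disk has ≥ 42 GB free, so a new disk is opened.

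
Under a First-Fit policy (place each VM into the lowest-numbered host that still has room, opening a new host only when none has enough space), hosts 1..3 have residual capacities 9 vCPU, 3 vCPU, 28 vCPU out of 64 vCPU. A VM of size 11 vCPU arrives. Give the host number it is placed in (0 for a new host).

Hosts with room: host 3 (28 vCPU).
The first with room is host 3.

3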